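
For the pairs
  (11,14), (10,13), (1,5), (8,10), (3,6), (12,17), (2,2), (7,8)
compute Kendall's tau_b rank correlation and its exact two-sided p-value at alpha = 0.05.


Step 1: Enumerate the 28 unordered pairs (i,j) with i<j and classify each by sign(x_j-x_i) * sign(y_j-y_i).
  (1,2):dx=-1,dy=-1->C; (1,3):dx=-10,dy=-9->C; (1,4):dx=-3,dy=-4->C; (1,5):dx=-8,dy=-8->C
  (1,6):dx=+1,dy=+3->C; (1,7):dx=-9,dy=-12->C; (1,8):dx=-4,dy=-6->C; (2,3):dx=-9,dy=-8->C
  (2,4):dx=-2,dy=-3->C; (2,5):dx=-7,dy=-7->C; (2,6):dx=+2,dy=+4->C; (2,7):dx=-8,dy=-11->C
  (2,8):dx=-3,dy=-5->C; (3,4):dx=+7,dy=+5->C; (3,5):dx=+2,dy=+1->C; (3,6):dx=+11,dy=+12->C
  (3,7):dx=+1,dy=-3->D; (3,8):dx=+6,dy=+3->C; (4,5):dx=-5,dy=-4->C; (4,6):dx=+4,dy=+7->C
  (4,7):dx=-6,dy=-8->C; (4,8):dx=-1,dy=-2->C; (5,6):dx=+9,dy=+11->C; (5,7):dx=-1,dy=-4->C
  (5,8):dx=+4,dy=+2->C; (6,7):dx=-10,dy=-15->C; (6,8):dx=-5,dy=-9->C; (7,8):dx=+5,dy=+6->C
Step 2: C = 27, D = 1, total pairs = 28.
Step 3: tau = (C - D)/(n(n-1)/2) = (27 - 1)/28 = 0.928571.
Step 4: Exact two-sided p-value (enumerate n! = 40320 permutations of y under H0): p = 0.000397.
Step 5: alpha = 0.05. reject H0.

tau_b = 0.9286 (C=27, D=1), p = 0.000397, reject H0.


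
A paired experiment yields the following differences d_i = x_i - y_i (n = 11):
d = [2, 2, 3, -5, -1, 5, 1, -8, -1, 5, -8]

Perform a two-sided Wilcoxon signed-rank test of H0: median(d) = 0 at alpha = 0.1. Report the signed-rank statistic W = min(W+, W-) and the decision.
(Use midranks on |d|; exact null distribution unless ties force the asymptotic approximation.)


Step 1: Drop any zero differences (none here) and take |d_i|.
|d| = [2, 2, 3, 5, 1, 5, 1, 8, 1, 5, 8]
Step 2: Midrank |d_i| (ties get averaged ranks).
ranks: |2|->4.5, |2|->4.5, |3|->6, |5|->8, |1|->2, |5|->8, |1|->2, |8|->10.5, |1|->2, |5|->8, |8|->10.5
Step 3: Attach original signs; sum ranks with positive sign and with negative sign.
W+ = 4.5 + 4.5 + 6 + 8 + 2 + 8 = 33
W- = 8 + 2 + 10.5 + 2 + 10.5 = 33
(Check: W+ + W- = 66 should equal n(n+1)/2 = 66.)
Step 4: Test statistic W = min(W+, W-) = 33.
Step 5: Ties in |d|, so use the tie-corrected normal approximation.
        E[W] = n(n+1)/4 = 11*12/4 = 33.
        Tie groups: |d|=1 (t=3), |d|=2 (t=2), |d|=5 (t=3), |d|=8 (t=2); sum(t^3 - t) = 60.
        Var[W] = n(n+1)(2n+1)/24 - sum(t^3-t)/48 = 3036/24 - 60/48 = 125.25.
        z = (W - E[W]) / sqrt(Var[W]) = (33 - 33) / 11.1915 = 0.0000.
        Two-sided p = 2*Phi(z) = 1.000000.
Step 6: alpha = 0.1. fail to reject H0.

W+ = 33, W- = 33, W = min = 33, p = 1.000000, fail to reject H0.


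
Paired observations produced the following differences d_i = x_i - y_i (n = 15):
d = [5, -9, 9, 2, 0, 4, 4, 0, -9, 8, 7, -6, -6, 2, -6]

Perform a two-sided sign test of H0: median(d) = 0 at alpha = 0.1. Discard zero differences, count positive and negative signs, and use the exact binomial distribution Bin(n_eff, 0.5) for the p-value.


Step 1: Discard zero differences. Original n = 15; n_eff = number of nonzero differences = 13.
Nonzero differences (with sign): +5, -9, +9, +2, +4, +4, -9, +8, +7, -6, -6, +2, -6
Step 2: Count signs: positive = 8, negative = 5.
Step 3: Under H0: P(positive) = 0.5, so the number of positives S ~ Bin(13, 0.5).
Step 4: Two-sided exact p-value = sum of Bin(13,0.5) probabilities at or below the observed probability = 0.581055.
Step 5: alpha = 0.1. fail to reject H0.

n_eff = 13, pos = 8, neg = 5, p = 0.581055, fail to reject H0.


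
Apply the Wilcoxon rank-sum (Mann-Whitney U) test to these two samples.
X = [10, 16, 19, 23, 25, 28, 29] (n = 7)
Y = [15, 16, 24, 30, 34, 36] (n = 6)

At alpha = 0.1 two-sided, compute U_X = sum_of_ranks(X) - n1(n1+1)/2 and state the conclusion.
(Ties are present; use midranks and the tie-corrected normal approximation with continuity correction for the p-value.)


Step 1: Combine and sort all 13 observations; assign midranks.
sorted (value, group): (10,X), (15,Y), (16,X), (16,Y), (19,X), (23,X), (24,Y), (25,X), (28,X), (29,X), (30,Y), (34,Y), (36,Y)
ranks: 10->1, 15->2, 16->3.5, 16->3.5, 19->5, 23->6, 24->7, 25->8, 28->9, 29->10, 30->11, 34->12, 36->13
Step 2: Rank sum for X: R1 = 1 + 3.5 + 5 + 6 + 8 + 9 + 10 = 42.5.
Step 3: U_X = R1 - n1(n1+1)/2 = 42.5 - 7*8/2 = 42.5 - 28 = 14.5.
       U_Y = n1*n2 - U_X = 42 - 14.5 = 27.5.
Step 4: Ties are present, so use the tie-corrected normal approximation (with continuity correction) for the p-value.
Step 5: p-value = 0.390714; compare to alpha = 0.1. fail to reject H0.

U_X = 14.5, p = 0.390714, fail to reject H0 at alpha = 0.1.


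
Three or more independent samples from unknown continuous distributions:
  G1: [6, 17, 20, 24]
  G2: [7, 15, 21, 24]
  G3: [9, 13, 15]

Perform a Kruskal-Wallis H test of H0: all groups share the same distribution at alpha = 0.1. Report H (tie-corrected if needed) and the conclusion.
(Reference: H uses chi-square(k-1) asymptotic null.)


Step 1: Combine all N = 11 observations and assign midranks.
sorted (value, group, rank): (6,G1,1), (7,G2,2), (9,G3,3), (13,G3,4), (15,G2,5.5), (15,G3,5.5), (17,G1,7), (20,G1,8), (21,G2,9), (24,G1,10.5), (24,G2,10.5)
Step 2: Sum ranks within each group.
R_1 = 26.5 (n_1 = 4)
R_2 = 27 (n_2 = 4)
R_3 = 12.5 (n_3 = 3)
Step 3: H = 12/(N(N+1)) * sum(R_i^2/n_i) - 3(N+1)
     = 12/(11*12) * (26.5^2/4 + 27^2/4 + 12.5^2/3) - 3*12
     = 0.090909 * 409.896 - 36
     = 1.263258.
Step 4: Ties present; correction factor C = 1 - 12/(11^3 - 11) = 0.990909. Corrected H = 1.263258 / 0.990909 = 1.274847.
Step 5: Under H0, H ~ chi^2(2); p-value = 0.528653.
Step 6: alpha = 0.1. fail to reject H0.

H = 1.2748, df = 2, p = 0.528653, fail to reject H0.


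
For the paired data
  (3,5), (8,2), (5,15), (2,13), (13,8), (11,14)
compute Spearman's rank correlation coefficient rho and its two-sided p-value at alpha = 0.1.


Step 1: Rank x and y separately (midranks; no ties here).
rank(x): 3->2, 8->4, 5->3, 2->1, 13->6, 11->5
rank(y): 5->2, 2->1, 15->6, 13->4, 8->3, 14->5
Step 2: d_i = R_x(i) - R_y(i); compute d_i^2.
  (2-2)^2=0, (4-1)^2=9, (3-6)^2=9, (1-4)^2=9, (6-3)^2=9, (5-5)^2=0
sum(d^2) = 36.
Step 3: rho = 1 - 6*36 / (6*(6^2 - 1)) = 1 - 216/210 = -0.028571.
Step 4: Under H0, t = rho * sqrt((n-2)/(1-rho^2)) = -0.0572 ~ t(4).
Step 5: Two-sided p-value from the t-distribution with 4 df = 0.957155.
Step 6: alpha = 0.1. fail to reject H0.

rho = -0.0286, p = 0.957155, fail to reject H0 at alpha = 0.1.


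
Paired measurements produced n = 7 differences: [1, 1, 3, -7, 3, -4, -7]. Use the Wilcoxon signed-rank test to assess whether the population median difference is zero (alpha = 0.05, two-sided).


Step 1: Drop any zero differences (none here) and take |d_i|.
|d| = [1, 1, 3, 7, 3, 4, 7]
Step 2: Midrank |d_i| (ties get averaged ranks).
ranks: |1|->1.5, |1|->1.5, |3|->3.5, |7|->6.5, |3|->3.5, |4|->5, |7|->6.5
Step 3: Attach original signs; sum ranks with positive sign and with negative sign.
W+ = 1.5 + 1.5 + 3.5 + 3.5 = 10
W- = 6.5 + 5 + 6.5 = 18
(Check: W+ + W- = 28 should equal n(n+1)/2 = 28.)
Step 4: Test statistic W = min(W+, W-) = 10.
Step 5: Ties in |d|, so use the tie-corrected normal approximation.
        E[W] = n(n+1)/4 = 7*8/4 = 14.
        Tie groups: |d|=1 (t=2), |d|=3 (t=2), |d|=7 (t=2); sum(t^3 - t) = 18.
        Var[W] = n(n+1)(2n+1)/24 - sum(t^3-t)/48 = 840/24 - 18/48 = 34.625.
        z = (W - E[W]) / sqrt(Var[W]) = (10 - 14) / 5.8843 = -0.6798.
        Two-sided p = 2*Phi(z) = 0.496647.
Step 6: alpha = 0.05. fail to reject H0.

W+ = 10, W- = 18, W = min = 10, p = 0.496647, fail to reject H0.


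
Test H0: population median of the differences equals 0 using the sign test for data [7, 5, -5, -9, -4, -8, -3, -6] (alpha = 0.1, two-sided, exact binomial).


Step 1: Discard zero differences. Original n = 8; n_eff = number of nonzero differences = 8.
Nonzero differences (with sign): +7, +5, -5, -9, -4, -8, -3, -6
Step 2: Count signs: positive = 2, negative = 6.
Step 3: Under H0: P(positive) = 0.5, so the number of positives S ~ Bin(8, 0.5).
Step 4: Two-sided exact p-value = sum of Bin(8,0.5) probabilities at or below the observed probability = 0.289062.
Step 5: alpha = 0.1. fail to reject H0.

n_eff = 8, pos = 2, neg = 6, p = 0.289062, fail to reject H0.


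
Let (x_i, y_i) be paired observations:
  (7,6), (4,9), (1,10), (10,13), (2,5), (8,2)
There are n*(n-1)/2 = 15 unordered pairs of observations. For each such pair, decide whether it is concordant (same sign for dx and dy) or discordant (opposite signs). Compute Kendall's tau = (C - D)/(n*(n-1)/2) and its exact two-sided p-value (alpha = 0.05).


Step 1: Enumerate the 15 unordered pairs (i,j) with i<j and classify each by sign(x_j-x_i) * sign(y_j-y_i).
  (1,2):dx=-3,dy=+3->D; (1,3):dx=-6,dy=+4->D; (1,4):dx=+3,dy=+7->C; (1,5):dx=-5,dy=-1->C
  (1,6):dx=+1,dy=-4->D; (2,3):dx=-3,dy=+1->D; (2,4):dx=+6,dy=+4->C; (2,5):dx=-2,dy=-4->C
  (2,6):dx=+4,dy=-7->D; (3,4):dx=+9,dy=+3->C; (3,5):dx=+1,dy=-5->D; (3,6):dx=+7,dy=-8->D
  (4,5):dx=-8,dy=-8->C; (4,6):dx=-2,dy=-11->C; (5,6):dx=+6,dy=-3->D
Step 2: C = 7, D = 8, total pairs = 15.
Step 3: tau = (C - D)/(n(n-1)/2) = (7 - 8)/15 = -0.066667.
Step 4: Exact two-sided p-value (enumerate n! = 720 permutations of y under H0): p = 1.000000.
Step 5: alpha = 0.05. fail to reject H0.

tau_b = -0.0667 (C=7, D=8), p = 1.000000, fail to reject H0.


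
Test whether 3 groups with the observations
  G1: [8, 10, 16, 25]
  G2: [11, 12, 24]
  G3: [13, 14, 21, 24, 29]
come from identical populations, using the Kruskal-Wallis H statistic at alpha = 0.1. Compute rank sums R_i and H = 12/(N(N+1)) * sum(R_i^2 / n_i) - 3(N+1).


Step 1: Combine all N = 12 observations and assign midranks.
sorted (value, group, rank): (8,G1,1), (10,G1,2), (11,G2,3), (12,G2,4), (13,G3,5), (14,G3,6), (16,G1,7), (21,G3,8), (24,G2,9.5), (24,G3,9.5), (25,G1,11), (29,G3,12)
Step 2: Sum ranks within each group.
R_1 = 21 (n_1 = 4)
R_2 = 16.5 (n_2 = 3)
R_3 = 40.5 (n_3 = 5)
Step 3: H = 12/(N(N+1)) * sum(R_i^2/n_i) - 3(N+1)
     = 12/(12*13) * (21^2/4 + 16.5^2/3 + 40.5^2/5) - 3*13
     = 0.076923 * 529.05 - 39
     = 1.696154.
Step 4: Ties present; correction factor C = 1 - 6/(12^3 - 12) = 0.996503. Corrected H = 1.696154 / 0.996503 = 1.702105.
Step 5: Under H0, H ~ chi^2(2); p-value = 0.426965.
Step 6: alpha = 0.1. fail to reject H0.

H = 1.7021, df = 2, p = 0.426965, fail to reject H0.


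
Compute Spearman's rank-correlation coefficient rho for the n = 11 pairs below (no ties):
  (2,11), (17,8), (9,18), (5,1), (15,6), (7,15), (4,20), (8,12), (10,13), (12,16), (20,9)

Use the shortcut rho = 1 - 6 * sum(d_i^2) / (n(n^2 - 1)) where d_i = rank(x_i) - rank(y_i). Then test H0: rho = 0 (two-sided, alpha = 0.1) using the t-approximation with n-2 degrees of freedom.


Step 1: Rank x and y separately (midranks; no ties here).
rank(x): 2->1, 17->10, 9->6, 5->3, 15->9, 7->4, 4->2, 8->5, 10->7, 12->8, 20->11
rank(y): 11->5, 8->3, 18->10, 1->1, 6->2, 15->8, 20->11, 12->6, 13->7, 16->9, 9->4
Step 2: d_i = R_x(i) - R_y(i); compute d_i^2.
  (1-5)^2=16, (10-3)^2=49, (6-10)^2=16, (3-1)^2=4, (9-2)^2=49, (4-8)^2=16, (2-11)^2=81, (5-6)^2=1, (7-7)^2=0, (8-9)^2=1, (11-4)^2=49
sum(d^2) = 282.
Step 3: rho = 1 - 6*282 / (11*(11^2 - 1)) = 1 - 1692/1320 = -0.281818.
Step 4: Under H0, t = rho * sqrt((n-2)/(1-rho^2)) = -0.8812 ~ t(9).
Step 5: Two-sided p-value from the t-distribution with 9 df = 0.401145.
Step 6: alpha = 0.1. fail to reject H0.

rho = -0.2818, p = 0.401145, fail to reject H0 at alpha = 0.1.


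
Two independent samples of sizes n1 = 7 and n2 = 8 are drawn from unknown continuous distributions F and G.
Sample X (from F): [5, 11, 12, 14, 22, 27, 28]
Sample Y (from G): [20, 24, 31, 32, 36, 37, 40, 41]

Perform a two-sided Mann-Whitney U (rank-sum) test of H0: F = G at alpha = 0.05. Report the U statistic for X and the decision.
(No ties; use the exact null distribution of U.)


Step 1: Combine and sort all 15 observations; assign midranks.
sorted (value, group): (5,X), (11,X), (12,X), (14,X), (20,Y), (22,X), (24,Y), (27,X), (28,X), (31,Y), (32,Y), (36,Y), (37,Y), (40,Y), (41,Y)
ranks: 5->1, 11->2, 12->3, 14->4, 20->5, 22->6, 24->7, 27->8, 28->9, 31->10, 32->11, 36->12, 37->13, 40->14, 41->15
Step 2: Rank sum for X: R1 = 1 + 2 + 3 + 4 + 6 + 8 + 9 = 33.
Step 3: U_X = R1 - n1(n1+1)/2 = 33 - 7*8/2 = 33 - 28 = 5.
       U_Y = n1*n2 - U_X = 56 - 5 = 51.
Step 4: No ties, so the exact null distribution of U (based on enumerating the C(15,7) = 6435 equally likely rank assignments) gives the two-sided p-value.
Step 5: p-value = 0.005905; compare to alpha = 0.05. reject H0.

U_X = 5, p = 0.005905, reject H0 at alpha = 0.05.


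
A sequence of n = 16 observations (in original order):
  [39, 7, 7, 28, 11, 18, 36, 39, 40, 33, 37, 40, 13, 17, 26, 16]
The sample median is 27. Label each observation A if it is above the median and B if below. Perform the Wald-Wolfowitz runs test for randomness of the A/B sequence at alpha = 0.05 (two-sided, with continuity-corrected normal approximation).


Step 1: Compute median = 27; label A = above, B = below.
Labels in order: ABBABBAAAAAABBBB  (n_A = 8, n_B = 8)
Step 2: Count runs R = 6.
Step 3: Under H0 (random ordering), E[R] = 2*n_A*n_B/(n_A+n_B) + 1 = 2*8*8/16 + 1 = 9.0000.
        Var[R] = 2*n_A*n_B*(2*n_A*n_B - n_A - n_B) / ((n_A+n_B)^2 * (n_A+n_B-1)) = 14336/3840 = 3.7333.
        SD[R] = 1.9322.
Step 4: Continuity-corrected z = (R + 0.5 - E[R]) / SD[R] = (6 + 0.5 - 9.0000) / 1.9322 = -1.2939.
Step 5: Two-sided p-value via normal approximation = 2*(1 - Phi(|z|)) = 0.195709.
Step 6: alpha = 0.05. fail to reject H0.

R = 6, z = -1.2939, p = 0.195709, fail to reject H0.


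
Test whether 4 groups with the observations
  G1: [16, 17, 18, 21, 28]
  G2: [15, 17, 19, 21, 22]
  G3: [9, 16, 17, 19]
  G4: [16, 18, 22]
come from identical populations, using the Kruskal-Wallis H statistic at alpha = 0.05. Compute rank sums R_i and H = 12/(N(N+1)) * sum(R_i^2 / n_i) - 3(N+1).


Step 1: Combine all N = 17 observations and assign midranks.
sorted (value, group, rank): (9,G3,1), (15,G2,2), (16,G1,4), (16,G3,4), (16,G4,4), (17,G1,7), (17,G2,7), (17,G3,7), (18,G1,9.5), (18,G4,9.5), (19,G2,11.5), (19,G3,11.5), (21,G1,13.5), (21,G2,13.5), (22,G2,15.5), (22,G4,15.5), (28,G1,17)
Step 2: Sum ranks within each group.
R_1 = 51 (n_1 = 5)
R_2 = 49.5 (n_2 = 5)
R_3 = 23.5 (n_3 = 4)
R_4 = 29 (n_4 = 3)
Step 3: H = 12/(N(N+1)) * sum(R_i^2/n_i) - 3(N+1)
     = 12/(17*18) * (51^2/5 + 49.5^2/5 + 23.5^2/4 + 29^2/3) - 3*18
     = 0.039216 * 1428.65 - 54
     = 2.025327.
Step 4: Ties present; correction factor C = 1 - 72/(17^3 - 17) = 0.985294. Corrected H = 2.025327 / 0.985294 = 2.055556.
Step 5: Under H0, H ~ chi^2(3); p-value = 0.560956.
Step 6: alpha = 0.05. fail to reject H0.

H = 2.0556, df = 3, p = 0.560956, fail to reject H0.


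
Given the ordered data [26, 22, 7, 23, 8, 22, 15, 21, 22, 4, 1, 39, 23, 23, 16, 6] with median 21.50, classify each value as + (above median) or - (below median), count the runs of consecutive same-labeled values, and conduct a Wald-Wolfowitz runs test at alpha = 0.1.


Step 1: Compute median = 21.50; label A = above, B = below.
Labels in order: AABABABBABBAAABB  (n_A = 8, n_B = 8)
Step 2: Count runs R = 10.
Step 3: Under H0 (random ordering), E[R] = 2*n_A*n_B/(n_A+n_B) + 1 = 2*8*8/16 + 1 = 9.0000.
        Var[R] = 2*n_A*n_B*(2*n_A*n_B - n_A - n_B) / ((n_A+n_B)^2 * (n_A+n_B-1)) = 14336/3840 = 3.7333.
        SD[R] = 1.9322.
Step 4: Continuity-corrected z = (R - 0.5 - E[R]) / SD[R] = (10 - 0.5 - 9.0000) / 1.9322 = 0.2588.
Step 5: Two-sided p-value via normal approximation = 2*(1 - Phi(|z|)) = 0.795809.
Step 6: alpha = 0.1. fail to reject H0.

R = 10, z = 0.2588, p = 0.795809, fail to reject H0.


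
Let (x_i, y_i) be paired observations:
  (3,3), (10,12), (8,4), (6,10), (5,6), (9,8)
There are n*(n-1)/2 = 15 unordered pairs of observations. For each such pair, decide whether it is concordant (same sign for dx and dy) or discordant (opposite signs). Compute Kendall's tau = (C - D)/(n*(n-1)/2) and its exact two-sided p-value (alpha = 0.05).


Step 1: Enumerate the 15 unordered pairs (i,j) with i<j and classify each by sign(x_j-x_i) * sign(y_j-y_i).
  (1,2):dx=+7,dy=+9->C; (1,3):dx=+5,dy=+1->C; (1,4):dx=+3,dy=+7->C; (1,5):dx=+2,dy=+3->C
  (1,6):dx=+6,dy=+5->C; (2,3):dx=-2,dy=-8->C; (2,4):dx=-4,dy=-2->C; (2,5):dx=-5,dy=-6->C
  (2,6):dx=-1,dy=-4->C; (3,4):dx=-2,dy=+6->D; (3,5):dx=-3,dy=+2->D; (3,6):dx=+1,dy=+4->C
  (4,5):dx=-1,dy=-4->C; (4,6):dx=+3,dy=-2->D; (5,6):dx=+4,dy=+2->C
Step 2: C = 12, D = 3, total pairs = 15.
Step 3: tau = (C - D)/(n(n-1)/2) = (12 - 3)/15 = 0.600000.
Step 4: Exact two-sided p-value (enumerate n! = 720 permutations of y under H0): p = 0.136111.
Step 5: alpha = 0.05. fail to reject H0.

tau_b = 0.6000 (C=12, D=3), p = 0.136111, fail to reject H0.


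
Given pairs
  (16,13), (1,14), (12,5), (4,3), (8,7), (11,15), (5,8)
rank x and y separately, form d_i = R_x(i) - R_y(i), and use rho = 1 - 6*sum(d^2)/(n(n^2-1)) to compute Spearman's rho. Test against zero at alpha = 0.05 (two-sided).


Step 1: Rank x and y separately (midranks; no ties here).
rank(x): 16->7, 1->1, 12->6, 4->2, 8->4, 11->5, 5->3
rank(y): 13->5, 14->6, 5->2, 3->1, 7->3, 15->7, 8->4
Step 2: d_i = R_x(i) - R_y(i); compute d_i^2.
  (7-5)^2=4, (1-6)^2=25, (6-2)^2=16, (2-1)^2=1, (4-3)^2=1, (5-7)^2=4, (3-4)^2=1
sum(d^2) = 52.
Step 3: rho = 1 - 6*52 / (7*(7^2 - 1)) = 1 - 312/336 = 0.071429.
Step 4: Under H0, t = rho * sqrt((n-2)/(1-rho^2)) = 0.1601 ~ t(5).
Step 5: Two-sided p-value from the t-distribution with 5 df = 0.879048.
Step 6: alpha = 0.05. fail to reject H0.

rho = 0.0714, p = 0.879048, fail to reject H0 at alpha = 0.05.


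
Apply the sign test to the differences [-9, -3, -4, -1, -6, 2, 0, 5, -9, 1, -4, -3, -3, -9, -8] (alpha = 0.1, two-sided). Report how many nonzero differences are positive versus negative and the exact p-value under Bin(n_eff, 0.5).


Step 1: Discard zero differences. Original n = 15; n_eff = number of nonzero differences = 14.
Nonzero differences (with sign): -9, -3, -4, -1, -6, +2, +5, -9, +1, -4, -3, -3, -9, -8
Step 2: Count signs: positive = 3, negative = 11.
Step 3: Under H0: P(positive) = 0.5, so the number of positives S ~ Bin(14, 0.5).
Step 4: Two-sided exact p-value = sum of Bin(14,0.5) probabilities at or below the observed probability = 0.057373.
Step 5: alpha = 0.1. reject H0.

n_eff = 14, pos = 3, neg = 11, p = 0.057373, reject H0.


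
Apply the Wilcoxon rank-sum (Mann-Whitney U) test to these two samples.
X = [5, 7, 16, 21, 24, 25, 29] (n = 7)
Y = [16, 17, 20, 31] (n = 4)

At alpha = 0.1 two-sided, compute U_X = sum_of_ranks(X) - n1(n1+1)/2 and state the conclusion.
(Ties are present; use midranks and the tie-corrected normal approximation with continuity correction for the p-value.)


Step 1: Combine and sort all 11 observations; assign midranks.
sorted (value, group): (5,X), (7,X), (16,X), (16,Y), (17,Y), (20,Y), (21,X), (24,X), (25,X), (29,X), (31,Y)
ranks: 5->1, 7->2, 16->3.5, 16->3.5, 17->5, 20->6, 21->7, 24->8, 25->9, 29->10, 31->11
Step 2: Rank sum for X: R1 = 1 + 2 + 3.5 + 7 + 8 + 9 + 10 = 40.5.
Step 3: U_X = R1 - n1(n1+1)/2 = 40.5 - 7*8/2 = 40.5 - 28 = 12.5.
       U_Y = n1*n2 - U_X = 28 - 12.5 = 15.5.
Step 4: Ties are present, so use the tie-corrected normal approximation (with continuity correction) for the p-value.
Step 5: p-value = 0.849769; compare to alpha = 0.1. fail to reject H0.

U_X = 12.5, p = 0.849769, fail to reject H0 at alpha = 0.1.


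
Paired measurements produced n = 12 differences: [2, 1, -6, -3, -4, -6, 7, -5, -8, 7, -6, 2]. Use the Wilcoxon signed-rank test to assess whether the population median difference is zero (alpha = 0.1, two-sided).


Step 1: Drop any zero differences (none here) and take |d_i|.
|d| = [2, 1, 6, 3, 4, 6, 7, 5, 8, 7, 6, 2]
Step 2: Midrank |d_i| (ties get averaged ranks).
ranks: |2|->2.5, |1|->1, |6|->8, |3|->4, |4|->5, |6|->8, |7|->10.5, |5|->6, |8|->12, |7|->10.5, |6|->8, |2|->2.5
Step 3: Attach original signs; sum ranks with positive sign and with negative sign.
W+ = 2.5 + 1 + 10.5 + 10.5 + 2.5 = 27
W- = 8 + 4 + 5 + 8 + 6 + 12 + 8 = 51
(Check: W+ + W- = 78 should equal n(n+1)/2 = 78.)
Step 4: Test statistic W = min(W+, W-) = 27.
Step 5: Ties in |d|, so use the tie-corrected normal approximation.
        E[W] = n(n+1)/4 = 12*13/4 = 39.
        Tie groups: |d|=2 (t=2), |d|=6 (t=3), |d|=7 (t=2); sum(t^3 - t) = 36.
        Var[W] = n(n+1)(2n+1)/24 - sum(t^3-t)/48 = 3900/24 - 36/48 = 161.75.
        z = (W - E[W]) / sqrt(Var[W]) = (27 - 39) / 12.7181 = -0.9435.
        Two-sided p = 2*Phi(z) = 0.345406.
Step 6: alpha = 0.1. fail to reject H0.

W+ = 27, W- = 51, W = min = 27, p = 0.345406, fail to reject H0.


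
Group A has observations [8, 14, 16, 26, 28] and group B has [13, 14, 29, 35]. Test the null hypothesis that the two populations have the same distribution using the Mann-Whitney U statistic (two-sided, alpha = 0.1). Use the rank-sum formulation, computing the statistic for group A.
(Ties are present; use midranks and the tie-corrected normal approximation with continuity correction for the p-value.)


Step 1: Combine and sort all 9 observations; assign midranks.
sorted (value, group): (8,X), (13,Y), (14,X), (14,Y), (16,X), (26,X), (28,X), (29,Y), (35,Y)
ranks: 8->1, 13->2, 14->3.5, 14->3.5, 16->5, 26->6, 28->7, 29->8, 35->9
Step 2: Rank sum for X: R1 = 1 + 3.5 + 5 + 6 + 7 = 22.5.
Step 3: U_X = R1 - n1(n1+1)/2 = 22.5 - 5*6/2 = 22.5 - 15 = 7.5.
       U_Y = n1*n2 - U_X = 20 - 7.5 = 12.5.
Step 4: Ties are present, so use the tie-corrected normal approximation (with continuity correction) for the p-value.
Step 5: p-value = 0.622753; compare to alpha = 0.1. fail to reject H0.

U_X = 7.5, p = 0.622753, fail to reject H0 at alpha = 0.1.


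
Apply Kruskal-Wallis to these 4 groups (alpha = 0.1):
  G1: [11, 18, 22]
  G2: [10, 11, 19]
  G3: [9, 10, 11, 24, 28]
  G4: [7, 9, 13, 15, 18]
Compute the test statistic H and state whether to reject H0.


Step 1: Combine all N = 16 observations and assign midranks.
sorted (value, group, rank): (7,G4,1), (9,G3,2.5), (9,G4,2.5), (10,G2,4.5), (10,G3,4.5), (11,G1,7), (11,G2,7), (11,G3,7), (13,G4,9), (15,G4,10), (18,G1,11.5), (18,G4,11.5), (19,G2,13), (22,G1,14), (24,G3,15), (28,G3,16)
Step 2: Sum ranks within each group.
R_1 = 32.5 (n_1 = 3)
R_2 = 24.5 (n_2 = 3)
R_3 = 45 (n_3 = 5)
R_4 = 34 (n_4 = 5)
Step 3: H = 12/(N(N+1)) * sum(R_i^2/n_i) - 3(N+1)
     = 12/(16*17) * (32.5^2/3 + 24.5^2/3 + 45^2/5 + 34^2/5) - 3*17
     = 0.044118 * 1188.37 - 51
     = 1.427941.
Step 4: Ties present; correction factor C = 1 - 42/(16^3 - 16) = 0.989706. Corrected H = 1.427941 / 0.989706 = 1.442793.
Step 5: Under H0, H ~ chi^2(3); p-value = 0.695535.
Step 6: alpha = 0.1. fail to reject H0.

H = 1.4428, df = 3, p = 0.695535, fail to reject H0.


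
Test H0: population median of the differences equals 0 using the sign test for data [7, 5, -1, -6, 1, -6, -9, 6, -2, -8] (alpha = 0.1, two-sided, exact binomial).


Step 1: Discard zero differences. Original n = 10; n_eff = number of nonzero differences = 10.
Nonzero differences (with sign): +7, +5, -1, -6, +1, -6, -9, +6, -2, -8
Step 2: Count signs: positive = 4, negative = 6.
Step 3: Under H0: P(positive) = 0.5, so the number of positives S ~ Bin(10, 0.5).
Step 4: Two-sided exact p-value = sum of Bin(10,0.5) probabilities at or below the observed probability = 0.753906.
Step 5: alpha = 0.1. fail to reject H0.

n_eff = 10, pos = 4, neg = 6, p = 0.753906, fail to reject H0.


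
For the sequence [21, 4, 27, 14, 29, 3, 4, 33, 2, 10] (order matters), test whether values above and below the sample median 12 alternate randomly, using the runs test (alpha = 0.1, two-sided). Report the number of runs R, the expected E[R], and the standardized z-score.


Step 1: Compute median = 12; label A = above, B = below.
Labels in order: ABAAABBABB  (n_A = 5, n_B = 5)
Step 2: Count runs R = 6.
Step 3: Under H0 (random ordering), E[R] = 2*n_A*n_B/(n_A+n_B) + 1 = 2*5*5/10 + 1 = 6.0000.
        Var[R] = 2*n_A*n_B*(2*n_A*n_B - n_A - n_B) / ((n_A+n_B)^2 * (n_A+n_B-1)) = 2000/900 = 2.2222.
        SD[R] = 1.4907.
Step 4: R = E[R], so z = 0 with no continuity correction.
Step 5: Two-sided p-value via normal approximation = 2*(1 - Phi(|z|)) = 1.000000.
Step 6: alpha = 0.1. fail to reject H0.

R = 6, z = 0.0000, p = 1.000000, fail to reject H0.


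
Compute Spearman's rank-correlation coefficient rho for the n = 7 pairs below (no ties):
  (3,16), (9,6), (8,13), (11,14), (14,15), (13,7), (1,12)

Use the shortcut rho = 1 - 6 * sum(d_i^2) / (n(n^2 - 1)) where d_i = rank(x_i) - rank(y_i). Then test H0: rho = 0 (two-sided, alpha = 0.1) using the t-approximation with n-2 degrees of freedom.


Step 1: Rank x and y separately (midranks; no ties here).
rank(x): 3->2, 9->4, 8->3, 11->5, 14->7, 13->6, 1->1
rank(y): 16->7, 6->1, 13->4, 14->5, 15->6, 7->2, 12->3
Step 2: d_i = R_x(i) - R_y(i); compute d_i^2.
  (2-7)^2=25, (4-1)^2=9, (3-4)^2=1, (5-5)^2=0, (7-6)^2=1, (6-2)^2=16, (1-3)^2=4
sum(d^2) = 56.
Step 3: rho = 1 - 6*56 / (7*(7^2 - 1)) = 1 - 336/336 = 0.000000.
Step 4: Under H0, t = rho * sqrt((n-2)/(1-rho^2)) = 0.0000 ~ t(5).
Step 5: Two-sided p-value from the t-distribution with 5 df = 1.000000.
Step 6: alpha = 0.1. fail to reject H0.

rho = 0.0000, p = 1.000000, fail to reject H0 at alpha = 0.1.


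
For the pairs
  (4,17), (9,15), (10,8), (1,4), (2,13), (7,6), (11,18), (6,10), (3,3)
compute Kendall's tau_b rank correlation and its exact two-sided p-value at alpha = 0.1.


Step 1: Enumerate the 36 unordered pairs (i,j) with i<j and classify each by sign(x_j-x_i) * sign(y_j-y_i).
  (1,2):dx=+5,dy=-2->D; (1,3):dx=+6,dy=-9->D; (1,4):dx=-3,dy=-13->C; (1,5):dx=-2,dy=-4->C
  (1,6):dx=+3,dy=-11->D; (1,7):dx=+7,dy=+1->C; (1,8):dx=+2,dy=-7->D; (1,9):dx=-1,dy=-14->C
  (2,3):dx=+1,dy=-7->D; (2,4):dx=-8,dy=-11->C; (2,5):dx=-7,dy=-2->C; (2,6):dx=-2,dy=-9->C
  (2,7):dx=+2,dy=+3->C; (2,8):dx=-3,dy=-5->C; (2,9):dx=-6,dy=-12->C; (3,4):dx=-9,dy=-4->C
  (3,5):dx=-8,dy=+5->D; (3,6):dx=-3,dy=-2->C; (3,7):dx=+1,dy=+10->C; (3,8):dx=-4,dy=+2->D
  (3,9):dx=-7,dy=-5->C; (4,5):dx=+1,dy=+9->C; (4,6):dx=+6,dy=+2->C; (4,7):dx=+10,dy=+14->C
  (4,8):dx=+5,dy=+6->C; (4,9):dx=+2,dy=-1->D; (5,6):dx=+5,dy=-7->D; (5,7):dx=+9,dy=+5->C
  (5,8):dx=+4,dy=-3->D; (5,9):dx=+1,dy=-10->D; (6,7):dx=+4,dy=+12->C; (6,8):dx=-1,dy=+4->D
  (6,9):dx=-4,dy=-3->C; (7,8):dx=-5,dy=-8->C; (7,9):dx=-8,dy=-15->C; (8,9):dx=-3,dy=-7->C
Step 2: C = 24, D = 12, total pairs = 36.
Step 3: tau = (C - D)/(n(n-1)/2) = (24 - 12)/36 = 0.333333.
Step 4: Exact two-sided p-value (enumerate n! = 362880 permutations of y under H0): p = 0.259518.
Step 5: alpha = 0.1. fail to reject H0.

tau_b = 0.3333 (C=24, D=12), p = 0.259518, fail to reject H0.


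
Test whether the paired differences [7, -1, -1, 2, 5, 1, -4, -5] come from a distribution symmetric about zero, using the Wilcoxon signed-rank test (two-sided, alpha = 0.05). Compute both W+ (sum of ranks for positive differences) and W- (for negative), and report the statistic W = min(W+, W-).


Step 1: Drop any zero differences (none here) and take |d_i|.
|d| = [7, 1, 1, 2, 5, 1, 4, 5]
Step 2: Midrank |d_i| (ties get averaged ranks).
ranks: |7|->8, |1|->2, |1|->2, |2|->4, |5|->6.5, |1|->2, |4|->5, |5|->6.5
Step 3: Attach original signs; sum ranks with positive sign and with negative sign.
W+ = 8 + 4 + 6.5 + 2 = 20.5
W- = 2 + 2 + 5 + 6.5 = 15.5
(Check: W+ + W- = 36 should equal n(n+1)/2 = 36.)
Step 4: Test statistic W = min(W+, W-) = 15.5.
Step 5: Ties in |d|, so use the tie-corrected normal approximation.
        E[W] = n(n+1)/4 = 8*9/4 = 18.
        Tie groups: |d|=1 (t=3), |d|=5 (t=2); sum(t^3 - t) = 30.
        Var[W] = n(n+1)(2n+1)/24 - sum(t^3-t)/48 = 1224/24 - 30/48 = 50.375.
        z = (W - E[W]) / sqrt(Var[W]) = (15.5 - 18) / 7.0975 = -0.3522.
        Two-sided p = 2*Phi(z) = 0.724662.
Step 6: alpha = 0.05. fail to reject H0.

W+ = 20.5, W- = 15.5, W = min = 15.5, p = 0.724662, fail to reject H0.


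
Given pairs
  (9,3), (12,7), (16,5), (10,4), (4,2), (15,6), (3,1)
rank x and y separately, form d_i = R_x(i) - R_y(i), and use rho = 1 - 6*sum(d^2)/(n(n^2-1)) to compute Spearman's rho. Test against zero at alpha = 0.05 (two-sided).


Step 1: Rank x and y separately (midranks; no ties here).
rank(x): 9->3, 12->5, 16->7, 10->4, 4->2, 15->6, 3->1
rank(y): 3->3, 7->7, 5->5, 4->4, 2->2, 6->6, 1->1
Step 2: d_i = R_x(i) - R_y(i); compute d_i^2.
  (3-3)^2=0, (5-7)^2=4, (7-5)^2=4, (4-4)^2=0, (2-2)^2=0, (6-6)^2=0, (1-1)^2=0
sum(d^2) = 8.
Step 3: rho = 1 - 6*8 / (7*(7^2 - 1)) = 1 - 48/336 = 0.857143.
Step 4: Under H0, t = rho * sqrt((n-2)/(1-rho^2)) = 3.7210 ~ t(5).
Step 5: Two-sided p-value from the t-distribution with 5 df = 0.013697.
Step 6: alpha = 0.05. reject H0.

rho = 0.8571, p = 0.013697, reject H0 at alpha = 0.05.


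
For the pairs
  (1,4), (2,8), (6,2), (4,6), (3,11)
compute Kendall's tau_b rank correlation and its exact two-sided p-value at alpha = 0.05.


Step 1: Enumerate the 10 unordered pairs (i,j) with i<j and classify each by sign(x_j-x_i) * sign(y_j-y_i).
  (1,2):dx=+1,dy=+4->C; (1,3):dx=+5,dy=-2->D; (1,4):dx=+3,dy=+2->C; (1,5):dx=+2,dy=+7->C
  (2,3):dx=+4,dy=-6->D; (2,4):dx=+2,dy=-2->D; (2,5):dx=+1,dy=+3->C; (3,4):dx=-2,dy=+4->D
  (3,5):dx=-3,dy=+9->D; (4,5):dx=-1,dy=+5->D
Step 2: C = 4, D = 6, total pairs = 10.
Step 3: tau = (C - D)/(n(n-1)/2) = (4 - 6)/10 = -0.200000.
Step 4: Exact two-sided p-value (enumerate n! = 120 permutations of y under H0): p = 0.816667.
Step 5: alpha = 0.05. fail to reject H0.

tau_b = -0.2000 (C=4, D=6), p = 0.816667, fail to reject H0.


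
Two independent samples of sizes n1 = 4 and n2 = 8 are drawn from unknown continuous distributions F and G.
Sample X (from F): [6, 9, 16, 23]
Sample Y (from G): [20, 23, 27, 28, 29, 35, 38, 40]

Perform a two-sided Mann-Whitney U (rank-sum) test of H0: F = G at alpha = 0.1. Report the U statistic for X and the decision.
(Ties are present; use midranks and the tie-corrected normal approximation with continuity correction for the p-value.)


Step 1: Combine and sort all 12 observations; assign midranks.
sorted (value, group): (6,X), (9,X), (16,X), (20,Y), (23,X), (23,Y), (27,Y), (28,Y), (29,Y), (35,Y), (38,Y), (40,Y)
ranks: 6->1, 9->2, 16->3, 20->4, 23->5.5, 23->5.5, 27->7, 28->8, 29->9, 35->10, 38->11, 40->12
Step 2: Rank sum for X: R1 = 1 + 2 + 3 + 5.5 = 11.5.
Step 3: U_X = R1 - n1(n1+1)/2 = 11.5 - 4*5/2 = 11.5 - 10 = 1.5.
       U_Y = n1*n2 - U_X = 32 - 1.5 = 30.5.
Step 4: Ties are present, so use the tie-corrected normal approximation (with continuity correction) for the p-value.
Step 5: p-value = 0.017221; compare to alpha = 0.1. reject H0.

U_X = 1.5, p = 0.017221, reject H0 at alpha = 0.1.


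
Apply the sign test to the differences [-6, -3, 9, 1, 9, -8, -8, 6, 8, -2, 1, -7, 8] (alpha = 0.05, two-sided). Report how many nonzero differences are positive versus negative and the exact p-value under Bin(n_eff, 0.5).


Step 1: Discard zero differences. Original n = 13; n_eff = number of nonzero differences = 13.
Nonzero differences (with sign): -6, -3, +9, +1, +9, -8, -8, +6, +8, -2, +1, -7, +8
Step 2: Count signs: positive = 7, negative = 6.
Step 3: Under H0: P(positive) = 0.5, so the number of positives S ~ Bin(13, 0.5).
Step 4: Two-sided exact p-value = sum of Bin(13,0.5) probabilities at or below the observed probability = 1.000000.
Step 5: alpha = 0.05. fail to reject H0.

n_eff = 13, pos = 7, neg = 6, p = 1.000000, fail to reject H0.


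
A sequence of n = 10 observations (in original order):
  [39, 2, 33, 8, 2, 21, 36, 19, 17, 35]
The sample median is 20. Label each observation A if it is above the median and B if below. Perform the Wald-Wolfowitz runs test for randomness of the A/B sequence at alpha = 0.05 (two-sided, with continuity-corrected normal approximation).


Step 1: Compute median = 20; label A = above, B = below.
Labels in order: ABABBAABBA  (n_A = 5, n_B = 5)
Step 2: Count runs R = 7.
Step 3: Under H0 (random ordering), E[R] = 2*n_A*n_B/(n_A+n_B) + 1 = 2*5*5/10 + 1 = 6.0000.
        Var[R] = 2*n_A*n_B*(2*n_A*n_B - n_A - n_B) / ((n_A+n_B)^2 * (n_A+n_B-1)) = 2000/900 = 2.2222.
        SD[R] = 1.4907.
Step 4: Continuity-corrected z = (R - 0.5 - E[R]) / SD[R] = (7 - 0.5 - 6.0000) / 1.4907 = 0.3354.
Step 5: Two-sided p-value via normal approximation = 2*(1 - Phi(|z|)) = 0.737316.
Step 6: alpha = 0.05. fail to reject H0.

R = 7, z = 0.3354, p = 0.737316, fail to reject H0.


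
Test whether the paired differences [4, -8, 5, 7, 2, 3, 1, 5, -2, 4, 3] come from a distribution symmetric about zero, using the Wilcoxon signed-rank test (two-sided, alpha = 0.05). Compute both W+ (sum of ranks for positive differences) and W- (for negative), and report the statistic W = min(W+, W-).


Step 1: Drop any zero differences (none here) and take |d_i|.
|d| = [4, 8, 5, 7, 2, 3, 1, 5, 2, 4, 3]
Step 2: Midrank |d_i| (ties get averaged ranks).
ranks: |4|->6.5, |8|->11, |5|->8.5, |7|->10, |2|->2.5, |3|->4.5, |1|->1, |5|->8.5, |2|->2.5, |4|->6.5, |3|->4.5
Step 3: Attach original signs; sum ranks with positive sign and with negative sign.
W+ = 6.5 + 8.5 + 10 + 2.5 + 4.5 + 1 + 8.5 + 6.5 + 4.5 = 52.5
W- = 11 + 2.5 = 13.5
(Check: W+ + W- = 66 should equal n(n+1)/2 = 66.)
Step 4: Test statistic W = min(W+, W-) = 13.5.
Step 5: Ties in |d|, so use the tie-corrected normal approximation.
        E[W] = n(n+1)/4 = 11*12/4 = 33.
        Tie groups: |d|=2 (t=2), |d|=3 (t=2), |d|=4 (t=2), |d|=5 (t=2); sum(t^3 - t) = 24.
        Var[W] = n(n+1)(2n+1)/24 - sum(t^3-t)/48 = 3036/24 - 24/48 = 126.
        z = (W - E[W]) / sqrt(Var[W]) = (13.5 - 33) / 11.2250 = -1.7372.
        Two-sided p = 2*Phi(z) = 0.082352.
Step 6: alpha = 0.05. fail to reject H0.

W+ = 52.5, W- = 13.5, W = min = 13.5, p = 0.082352, fail to reject H0.


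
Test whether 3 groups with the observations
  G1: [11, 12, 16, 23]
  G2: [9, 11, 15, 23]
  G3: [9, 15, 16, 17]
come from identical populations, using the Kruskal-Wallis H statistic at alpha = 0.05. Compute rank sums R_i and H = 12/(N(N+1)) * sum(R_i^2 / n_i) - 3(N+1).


Step 1: Combine all N = 12 observations and assign midranks.
sorted (value, group, rank): (9,G2,1.5), (9,G3,1.5), (11,G1,3.5), (11,G2,3.5), (12,G1,5), (15,G2,6.5), (15,G3,6.5), (16,G1,8.5), (16,G3,8.5), (17,G3,10), (23,G1,11.5), (23,G2,11.5)
Step 2: Sum ranks within each group.
R_1 = 28.5 (n_1 = 4)
R_2 = 23 (n_2 = 4)
R_3 = 26.5 (n_3 = 4)
Step 3: H = 12/(N(N+1)) * sum(R_i^2/n_i) - 3(N+1)
     = 12/(12*13) * (28.5^2/4 + 23^2/4 + 26.5^2/4) - 3*13
     = 0.076923 * 510.875 - 39
     = 0.298077.
Step 4: Ties present; correction factor C = 1 - 30/(12^3 - 12) = 0.982517. Corrected H = 0.298077 / 0.982517 = 0.303381.
Step 5: Under H0, H ~ chi^2(2); p-value = 0.859254.
Step 6: alpha = 0.05. fail to reject H0.

H = 0.3034, df = 2, p = 0.859254, fail to reject H0.


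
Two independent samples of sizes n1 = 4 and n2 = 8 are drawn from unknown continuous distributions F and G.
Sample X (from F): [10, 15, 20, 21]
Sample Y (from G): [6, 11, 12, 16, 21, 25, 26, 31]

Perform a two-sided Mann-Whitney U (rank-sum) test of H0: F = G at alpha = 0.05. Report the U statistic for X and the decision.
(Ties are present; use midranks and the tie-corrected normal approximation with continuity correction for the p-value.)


Step 1: Combine and sort all 12 observations; assign midranks.
sorted (value, group): (6,Y), (10,X), (11,Y), (12,Y), (15,X), (16,Y), (20,X), (21,X), (21,Y), (25,Y), (26,Y), (31,Y)
ranks: 6->1, 10->2, 11->3, 12->4, 15->5, 16->6, 20->7, 21->8.5, 21->8.5, 25->10, 26->11, 31->12
Step 2: Rank sum for X: R1 = 2 + 5 + 7 + 8.5 = 22.5.
Step 3: U_X = R1 - n1(n1+1)/2 = 22.5 - 4*5/2 = 22.5 - 10 = 12.5.
       U_Y = n1*n2 - U_X = 32 - 12.5 = 19.5.
Step 4: Ties are present, so use the tie-corrected normal approximation (with continuity correction) for the p-value.
Step 5: p-value = 0.609759; compare to alpha = 0.05. fail to reject H0.

U_X = 12.5, p = 0.609759, fail to reject H0 at alpha = 0.05.


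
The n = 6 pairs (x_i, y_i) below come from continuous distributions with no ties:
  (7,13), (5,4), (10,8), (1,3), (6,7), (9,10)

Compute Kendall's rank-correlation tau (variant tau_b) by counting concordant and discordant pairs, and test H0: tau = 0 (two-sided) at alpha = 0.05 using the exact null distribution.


Step 1: Enumerate the 15 unordered pairs (i,j) with i<j and classify each by sign(x_j-x_i) * sign(y_j-y_i).
  (1,2):dx=-2,dy=-9->C; (1,3):dx=+3,dy=-5->D; (1,4):dx=-6,dy=-10->C; (1,5):dx=-1,dy=-6->C
  (1,6):dx=+2,dy=-3->D; (2,3):dx=+5,dy=+4->C; (2,4):dx=-4,dy=-1->C; (2,5):dx=+1,dy=+3->C
  (2,6):dx=+4,dy=+6->C; (3,4):dx=-9,dy=-5->C; (3,5):dx=-4,dy=-1->C; (3,6):dx=-1,dy=+2->D
  (4,5):dx=+5,dy=+4->C; (4,6):dx=+8,dy=+7->C; (5,6):dx=+3,dy=+3->C
Step 2: C = 12, D = 3, total pairs = 15.
Step 3: tau = (C - D)/(n(n-1)/2) = (12 - 3)/15 = 0.600000.
Step 4: Exact two-sided p-value (enumerate n! = 720 permutations of y under H0): p = 0.136111.
Step 5: alpha = 0.05. fail to reject H0.

tau_b = 0.6000 (C=12, D=3), p = 0.136111, fail to reject H0.


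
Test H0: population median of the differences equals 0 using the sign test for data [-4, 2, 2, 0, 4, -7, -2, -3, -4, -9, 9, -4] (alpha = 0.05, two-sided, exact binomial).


Step 1: Discard zero differences. Original n = 12; n_eff = number of nonzero differences = 11.
Nonzero differences (with sign): -4, +2, +2, +4, -7, -2, -3, -4, -9, +9, -4
Step 2: Count signs: positive = 4, negative = 7.
Step 3: Under H0: P(positive) = 0.5, so the number of positives S ~ Bin(11, 0.5).
Step 4: Two-sided exact p-value = sum of Bin(11,0.5) probabilities at or below the observed probability = 0.548828.
Step 5: alpha = 0.05. fail to reject H0.

n_eff = 11, pos = 4, neg = 7, p = 0.548828, fail to reject H0.


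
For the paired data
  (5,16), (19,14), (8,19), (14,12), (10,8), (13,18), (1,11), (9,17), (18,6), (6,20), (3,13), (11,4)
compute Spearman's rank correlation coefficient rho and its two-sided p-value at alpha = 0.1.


Step 1: Rank x and y separately (midranks; no ties here).
rank(x): 5->3, 19->12, 8->5, 14->10, 10->7, 13->9, 1->1, 9->6, 18->11, 6->4, 3->2, 11->8
rank(y): 16->8, 14->7, 19->11, 12->5, 8->3, 18->10, 11->4, 17->9, 6->2, 20->12, 13->6, 4->1
Step 2: d_i = R_x(i) - R_y(i); compute d_i^2.
  (3-8)^2=25, (12-7)^2=25, (5-11)^2=36, (10-5)^2=25, (7-3)^2=16, (9-10)^2=1, (1-4)^2=9, (6-9)^2=9, (11-2)^2=81, (4-12)^2=64, (2-6)^2=16, (8-1)^2=49
sum(d^2) = 356.
Step 3: rho = 1 - 6*356 / (12*(12^2 - 1)) = 1 - 2136/1716 = -0.244755.
Step 4: Under H0, t = rho * sqrt((n-2)/(1-rho^2)) = -0.7983 ~ t(10).
Step 5: Two-sided p-value from the t-distribution with 10 df = 0.443262.
Step 6: alpha = 0.1. fail to reject H0.

rho = -0.2448, p = 0.443262, fail to reject H0 at alpha = 0.1.


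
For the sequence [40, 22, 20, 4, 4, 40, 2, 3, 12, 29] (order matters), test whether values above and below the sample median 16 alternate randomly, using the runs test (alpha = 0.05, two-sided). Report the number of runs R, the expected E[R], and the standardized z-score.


Step 1: Compute median = 16; label A = above, B = below.
Labels in order: AAABBABBBA  (n_A = 5, n_B = 5)
Step 2: Count runs R = 5.
Step 3: Under H0 (random ordering), E[R] = 2*n_A*n_B/(n_A+n_B) + 1 = 2*5*5/10 + 1 = 6.0000.
        Var[R] = 2*n_A*n_B*(2*n_A*n_B - n_A - n_B) / ((n_A+n_B)^2 * (n_A+n_B-1)) = 2000/900 = 2.2222.
        SD[R] = 1.4907.
Step 4: Continuity-corrected z = (R + 0.5 - E[R]) / SD[R] = (5 + 0.5 - 6.0000) / 1.4907 = -0.3354.
Step 5: Two-sided p-value via normal approximation = 2*(1 - Phi(|z|)) = 0.737316.
Step 6: alpha = 0.05. fail to reject H0.

R = 5, z = -0.3354, p = 0.737316, fail to reject H0.


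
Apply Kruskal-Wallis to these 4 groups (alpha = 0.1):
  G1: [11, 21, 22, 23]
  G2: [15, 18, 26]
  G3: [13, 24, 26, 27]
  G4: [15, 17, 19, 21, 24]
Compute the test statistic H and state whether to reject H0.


Step 1: Combine all N = 16 observations and assign midranks.
sorted (value, group, rank): (11,G1,1), (13,G3,2), (15,G2,3.5), (15,G4,3.5), (17,G4,5), (18,G2,6), (19,G4,7), (21,G1,8.5), (21,G4,8.5), (22,G1,10), (23,G1,11), (24,G3,12.5), (24,G4,12.5), (26,G2,14.5), (26,G3,14.5), (27,G3,16)
Step 2: Sum ranks within each group.
R_1 = 30.5 (n_1 = 4)
R_2 = 24 (n_2 = 3)
R_3 = 45 (n_3 = 4)
R_4 = 36.5 (n_4 = 5)
Step 3: H = 12/(N(N+1)) * sum(R_i^2/n_i) - 3(N+1)
     = 12/(16*17) * (30.5^2/4 + 24^2/3 + 45^2/4 + 36.5^2/5) - 3*17
     = 0.044118 * 1197.26 - 51
     = 1.820404.
Step 4: Ties present; correction factor C = 1 - 24/(16^3 - 16) = 0.994118. Corrected H = 1.820404 / 0.994118 = 1.831176.
Step 5: Under H0, H ~ chi^2(3); p-value = 0.608174.
Step 6: alpha = 0.1. fail to reject H0.

H = 1.8312, df = 3, p = 0.608174, fail to reject H0.
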